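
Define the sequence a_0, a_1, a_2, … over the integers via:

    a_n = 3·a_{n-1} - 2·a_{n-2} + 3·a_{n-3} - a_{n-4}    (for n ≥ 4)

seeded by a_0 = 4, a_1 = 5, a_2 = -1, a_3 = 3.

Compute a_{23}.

1602508988

a_4 = 3·3 + -2·-1 + 3·5 + -1·4 = 22
a_5 = 3·22 + -2·3 + 3·-1 + -1·5 = 52
a_6 = 3·52 + -2·22 + 3·3 + -1·-1 = 122
a_7 = 3·122 + -2·52 + 3·22 + -1·3 = 325
a_8 = 3·325 + -2·122 + 3·52 + -1·22 = 865
a_9 = 3·865 + -2·325 + 3·122 + -1·52 = 2259
a_10 = 3·2259 + -2·865 + 3·325 + -1·122 = 5900
a_11 = 3·5900 + -2·2259 + 3·865 + -1·325 = 15452
a_12 = 3·15452 + -2·5900 + 3·2259 + -1·865 = 40468
a_13 = 3·40468 + -2·15452 + 3·5900 + -1·2259 = 105941
a_14 = 3·105941 + -2·40468 + 3·15452 + -1·5900 = 277343
a_15 = 3·277343 + -2·105941 + 3·40468 + -1·15452 = 726099
a_16 = 3·726099 + -2·277343 + 3·105941 + -1·40468 = 1900966
a_17 = 3·1900966 + -2·726099 + 3·277343 + -1·105941 = 4976788
a_18 = 3·4976788 + -2·1900966 + 3·726099 + -1·277343 = 13029386
a_19 = 3·13029386 + -2·4976788 + 3·1900966 + -1·726099 = 34111381
a_20 = 3·34111381 + -2·13029386 + 3·4976788 + -1·1900966 = 89304769
a_21 = 3·89304769 + -2·34111381 + 3·13029386 + -1·4976788 = 233802915
a_22 = 3·233802915 + -2·89304769 + 3·34111381 + -1·13029386 = 612103964
a_23 = 3·612103964 + -2·233802915 + 3·89304769 + -1·34111381 = 1602508988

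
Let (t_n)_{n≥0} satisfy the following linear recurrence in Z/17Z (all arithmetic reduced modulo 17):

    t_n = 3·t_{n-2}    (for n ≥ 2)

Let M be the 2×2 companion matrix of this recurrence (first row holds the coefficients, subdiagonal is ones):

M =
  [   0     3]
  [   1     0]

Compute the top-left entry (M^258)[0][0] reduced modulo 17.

(M^258)[0][0] is the top entry after applying M 258 times to the unit state (1, 0). Equivalently it is h_{259} for the auxiliary sequence (h_n) obeying the same recurrence with h_1 = 1 and h_i = 0 for 0 ≤ i < 1:
h_2 = 0·1 + 3·0 = 0
h_3 = 0·0 + 3·1 = 3
h_4 = 0·3 + 3·0 = 0
h_5 = 0·0 + 3·3 = 9
h_6 = 0·9 + 3·0 = 0
h_7 = 0·0 + 3·9 = 10
h_8 = 0·10 + 3·0 = 0
h_9 = 0·0 + 3·10 = 13
h_10 = 0·13 + 3·0 = 0
h_11 = 0·0 + 3·13 = 5
h_12 = 0·5 + 3·0 = 0
h_13 = 0·0 + 3·5 = 15
h_14 = 0·15 + 3·0 = 0
h_15 = 0·0 + 3·15 = 11
h_16 = 0·11 + 3·0 = 0
h_17 = 0·0 + 3·11 = 16
h_18 = 0·16 + 3·0 = 0
h_19 = 0·0 + 3·16 = 14
h_20 = 0·14 + 3·0 = 0
h_21 = 0·0 + 3·14 = 8
h_22 = 0·8 + 3·0 = 0
h_23 = 0·0 + 3·8 = 7
h_24 = 0·7 + 3·0 = 0
h_25 = 0·0 + 3·7 = 4
h_26 = 0·4 + 3·0 = 0
h_27 = 0·0 + 3·4 = 12
h_28 = 0·12 + 3·0 = 0
h_29 = 0·0 + 3·12 = 2
h_30 = 0·2 + 3·0 = 0
h_31 = 0·0 + 3·2 = 6
h_32 = 0·6 + 3·0 = 0
h_33 = 0·0 + 3·6 = 1
(h_32, h_33) = (0, 1) = (h_0, h_1), so the sequence has period 32.
259 ≡ 3 (mod 32), hence h_259 = h_3 = 3.

3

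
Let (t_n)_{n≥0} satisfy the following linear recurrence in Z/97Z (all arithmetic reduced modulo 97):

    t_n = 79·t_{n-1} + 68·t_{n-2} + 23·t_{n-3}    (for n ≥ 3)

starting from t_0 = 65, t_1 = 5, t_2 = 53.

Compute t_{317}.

73

t_3 = 79·53 + 68·5 + 23·65 = 8
t_4 = 79·8 + 68·53 + 23·5 = 83
t_5 = 79·83 + 68·8 + 23·53 = 75
t_6 = 79·75 + 68·83 + 23·8 = 16
t_7 = 79·16 + 68·75 + 23·83 = 28
t_8 = 79·28 + 68·16 + 23·75 = 78
Continuing the recurrence:
  t_9 = 92;  t_10 = 24;  t_11 = 52;  t_12 = 96;  t_13 = 32;  t_14 = 67
  t_15 = 74;  t_16 = 80;  t_17 = 89;  t_18 = 11;  t_19 = 31;  t_20 = 6
  t_21 = 22;  t_22 = 46;  t_23 = 30;  t_24 = 87;  t_25 = 77;  t_26 = 79
  t_27 = 92;  t_28 = 55;  t_29 = 2;  t_30 = 0;  t_31 = 43;  t_32 = 48
  t_33 = 23;  t_34 = 56;  t_35 = 11;  t_36 = 65;  t_37 = 90;  t_38 = 46
  t_39 = 94;  t_40 = 14;  t_41 = 20;  t_42 = 38;  t_43 = 28;  t_44 = 18
  t_45 = 29;  t_46 = 85;  t_47 = 80;  t_48 = 60;  t_49 = 10;  t_50 = 17
  t_51 = 8;  t_52 = 78;  t_53 = 16;  t_54 = 59;  t_55 = 74;  t_56 = 41
  t_57 = 25;  t_58 = 63;  t_59 = 54;  t_60 = 7;  t_61 = 48;  t_62 = 78
  t_63 = 81;  t_64 = 3;  t_65 = 70;  t_66 = 31;  t_67 = 3;  t_68 = 75
  t_69 = 52;  t_70 = 62;  t_71 = 71;  t_72 = 60;  t_73 = 33;  t_74 = 75
  t_75 = 43;  t_76 = 41;  t_77 = 31;  t_78 = 18;  t_79 = 11;  t_80 = 90
  t_81 = 27;  t_82 = 67;  t_83 = 81;  t_84 = 33;  t_85 = 53;  t_86 = 49
  t_87 = 86;  t_88 = 93;  t_89 = 63;  t_90 = 87;  t_91 = 7;  t_92 = 61
  t_93 = 21;  t_94 = 51;  t_95 = 70;  t_96 = 72;  t_97 = 78;  t_98 = 58
  t_99 = 96;  t_100 = 33;  t_101 = 90;  t_102 = 19;  t_103 = 38;  t_104 = 59
  t_105 = 19;  t_106 = 82;  t_107 = 9;  t_108 = 31;  t_109 = 0;  t_110 = 84
  t_111 = 74;  t_112 = 15;  t_113 = 1;  t_114 = 85;  t_115 = 47;  t_116 = 10
  t_117 = 24;  t_118 = 68;  t_119 = 56;  t_120 = 94;  t_121 = 91;  t_122 = 28
  t_123 = 86;  t_124 = 24;  t_125 = 46;  t_126 = 66;  t_127 = 67;  t_128 = 72
  t_129 = 25;  t_130 = 70;  t_131 = 59;  t_132 = 5;  t_133 = 3;  t_134 = 91
  t_135 = 39;  t_136 = 26;  t_137 = 9;  t_138 = 78;  t_139 = 0;  t_140 = 79
  t_141 = 81;  t_142 = 34;  t_143 = 20;  t_144 = 32;  t_145 = 14;  t_146 = 56
  t_147 = 1;  t_148 = 38;  t_149 = 90;  t_150 = 17;  t_151 = 92;  t_152 = 18
  t_153 = 18;  t_154 = 9;  t_155 = 21;  t_156 = 66;  t_157 = 59;  t_158 = 29
  t_159 = 61;  t_160 = 0;  t_161 = 62;  t_162 = 93;  t_163 = 20;  t_164 = 18
  t_165 = 71;  t_166 = 18;  t_167 = 68;  t_168 = 81;  t_169 = 88;  t_170 = 56
  t_171 = 49;  t_172 = 3;  t_173 = 7;  t_174 = 41;  t_175 = 1;  t_176 = 21
  t_177 = 51;  t_178 = 48;  t_179 = 80;  t_180 = 87;  t_181 = 31;  t_182 = 20
  t_183 = 63;  t_184 = 66;  t_185 = 64;  t_186 = 32;  t_187 = 56;  t_188 = 21
  t_189 = 92;  t_190 = 90;  t_191 = 75;  t_192 = 96;  t_193 = 10;  t_194 = 22
  t_195 = 67;  t_196 = 35;  t_197 = 67;  t_198 = 96;  t_199 = 44;  t_200 = 2
  t_201 = 23;  t_202 = 55;  t_203 = 38;  t_204 = 93;  t_205 = 41;  t_206 = 58
  t_207 = 3;  t_208 = 80;  t_209 = 1;  t_210 = 59;  t_211 = 70;  t_212 = 59
  t_213 = 11;  t_214 = 89;  t_215 = 18;  t_216 = 64;  t_217 = 82;  t_218 = 89
  t_219 = 14;  t_220 = 23;  t_221 = 63;  t_222 = 73;  t_223 = 7;  t_224 = 79
  t_225 = 54;  t_226 = 2;  t_227 = 21;  t_228 = 30;  t_229 = 61;  t_230 = 67
  t_231 = 43;  t_232 = 44;  t_233 = 84;  t_234 = 44;  t_235 = 15;  t_236 = 95
  t_237 = 31;  t_238 = 39;  t_239 = 2;  t_240 = 31;  t_241 = 87;  t_242 = 6
  t_243 = 22;  t_244 = 73;  t_245 = 29;  t_246 = 1;  t_247 = 44;  t_248 = 40
  t_249 = 64;  t_250 = 58;  t_251 = 57;  t_252 = 25;  t_253 = 7;  t_254 = 72
  t_255 = 46;  t_256 = 58;  t_257 = 54;  t_258 = 53;  t_259 = 75;  t_260 = 4
  t_261 = 39;  t_262 = 34;  t_263 = 95;  t_264 = 44;  t_265 = 48;  t_266 = 45
  t_267 = 71;  t_268 = 73;  t_269 = 87;  t_270 = 84;  t_271 = 69;  t_272 = 69
  t_273 = 47;  t_274 = 1;  t_275 = 12;  t_276 = 60;  t_277 = 50;  t_278 = 61
  t_279 = 93;  t_280 = 35;  t_281 = 16;  t_282 = 60;  t_283 = 37;  t_284 = 96
  t_285 = 34;  t_286 = 74;  t_287 = 84;  t_288 = 34;  t_289 = 12;  t_290 = 51
  t_291 = 1;  t_292 = 40;  t_293 = 36;  t_294 = 58;  t_295 = 93;  t_296 = 91
  t_297 = 6;  t_298 = 71;  t_299 = 59;  t_300 = 24;  t_301 = 72;  t_302 = 44
  t_303 = 0;  t_304 = 89;  t_305 = 89;  t_306 = 85;  t_307 = 70;  t_308 = 68
  t_309 = 59;  t_310 = 31;  t_311 = 71;  t_312 = 53;  t_313 = 28;  t_314 = 77
  t_315 = 88
t_316 = 79·88 + 68·77 + 23·28 = 28
t_317 = 79·28 + 68·88 + 23·77 = 73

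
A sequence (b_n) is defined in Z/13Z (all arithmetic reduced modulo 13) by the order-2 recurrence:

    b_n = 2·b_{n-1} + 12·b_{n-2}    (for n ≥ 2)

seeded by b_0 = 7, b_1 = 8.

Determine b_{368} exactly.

b_2 = 2·8 + 12·7 = 9
b_3 = 2·9 + 12·8 = 10
b_4 = 2·10 + 12·9 = 11
b_5 = 2·11 + 12·10 = 12
b_6 = 2·12 + 12·11 = 0
b_7 = 2·0 + 12·12 = 1
b_8 = 2·1 + 12·0 = 2
b_9 = 2·2 + 12·1 = 3
b_10 = 2·3 + 12·2 = 4
b_11 = 2·4 + 12·3 = 5
b_12 = 2·5 + 12·4 = 6
b_13 = 2·6 + 12·5 = 7
b_14 = 2·7 + 12·6 = 8
(b_13, b_14) = (7, 8) = (b_0, b_1), so the sequence has period 13.
368 ≡ 4 (mod 13), hence b_368 = b_4 = 11.

11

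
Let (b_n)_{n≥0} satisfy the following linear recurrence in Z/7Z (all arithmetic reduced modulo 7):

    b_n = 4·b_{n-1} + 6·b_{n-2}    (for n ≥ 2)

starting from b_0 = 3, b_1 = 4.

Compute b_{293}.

b_2 = 4·4 + 6·3 = 6
b_3 = 4·6 + 6·4 = 6
b_4 = 4·6 + 6·6 = 4
b_5 = 4·4 + 6·6 = 3
b_6 = 4·3 + 6·4 = 1
b_7 = 4·1 + 6·3 = 1
b_8 = 4·1 + 6·1 = 3
b_9 = 4·3 + 6·1 = 4
(b_8, b_9) = (3, 4) = (b_0, b_1), so the sequence has period 8.
293 ≡ 5 (mod 8), hence b_293 = b_5 = 3.

3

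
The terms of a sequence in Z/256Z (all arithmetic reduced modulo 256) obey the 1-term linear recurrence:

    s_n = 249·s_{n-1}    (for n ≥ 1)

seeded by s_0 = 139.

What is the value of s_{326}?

s_1 = 249·139 = 51
s_2 = 249·51 = 155
s_3 = 249·155 = 195
s_4 = 249·195 = 171
s_5 = 249·171 = 83
s_6 = 249·83 = 187
s_7 = 249·187 = 227
s_8 = 249·227 = 203
s_9 = 249·203 = 115
s_10 = 249·115 = 219
s_11 = 249·219 = 3
s_12 = 249·3 = 235
s_13 = 249·235 = 147
s_14 = 249·147 = 251
s_15 = 249·251 = 35
s_16 = 249·35 = 11
s_17 = 249·11 = 179
s_18 = 249·179 = 27
s_19 = 249·27 = 67
s_20 = 249·67 = 43
s_21 = 249·43 = 211
s_22 = 249·211 = 59
s_23 = 249·59 = 99
s_24 = 249·99 = 75
s_25 = 249·75 = 243
s_26 = 249·243 = 91
s_27 = 249·91 = 131
s_28 = 249·131 = 107
s_29 = 249·107 = 19
s_30 = 249·19 = 123
s_31 = 249·123 = 163
s_32 = 249·163 = 139
(s_32) = (139) = (s_0), so the sequence has period 32.
326 ≡ 6 (mod 32), hence s_326 = s_6 = 187.

187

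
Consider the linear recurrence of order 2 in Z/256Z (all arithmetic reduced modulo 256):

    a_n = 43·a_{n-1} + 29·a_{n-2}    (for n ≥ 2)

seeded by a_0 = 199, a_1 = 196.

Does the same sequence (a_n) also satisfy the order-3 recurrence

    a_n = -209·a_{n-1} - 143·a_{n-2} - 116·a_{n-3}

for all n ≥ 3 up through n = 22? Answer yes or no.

yes

Terms a_0..a_22: 199, 196, 119, 49, 182, 31, 211, 244, 227, 197, 206, 235, 207, 100, 63, 233, 70, 39, 123, 20, 75, 221, 158
n=3: candidate gives 49, actual a_3 = 49 ✓
n=4: candidate gives 182, actual a_4 = 182 ✓
n=5: candidate gives 31, actual a_5 = 31 ✓
n=6: candidate gives 211, actual a_6 = 211 ✓
n=7: candidate gives 244, actual a_7 = 244 ✓
n=8: candidate gives 227, actual a_8 = 227 ✓
n=9: candidate gives 197, actual a_9 = 197 ✓
n=10: candidate gives 206, actual a_10 = 206 ✓
n=11: candidate gives 235, actual a_11 = 235 ✓
n=12: candidate gives 207, actual a_12 = 207 ✓
n=13: candidate gives 100, actual a_13 = 100 ✓
n=14: candidate gives 63, actual a_14 = 63 ✓
n=15: candidate gives 233, actual a_15 = 233 ✓
n=16: candidate gives 70, actual a_16 = 70 ✓
n=17: candidate gives 39, actual a_17 = 39 ✓
n=18: candidate gives 123, actual a_18 = 123 ✓
n=19: candidate gives 20, actual a_19 = 20 ✓
n=20: candidate gives 75, actual a_20 = 75 ✓
n=21: candidate gives 221, actual a_21 = 221 ✓
n=22: candidate gives 158, actual a_22 = 158 ✓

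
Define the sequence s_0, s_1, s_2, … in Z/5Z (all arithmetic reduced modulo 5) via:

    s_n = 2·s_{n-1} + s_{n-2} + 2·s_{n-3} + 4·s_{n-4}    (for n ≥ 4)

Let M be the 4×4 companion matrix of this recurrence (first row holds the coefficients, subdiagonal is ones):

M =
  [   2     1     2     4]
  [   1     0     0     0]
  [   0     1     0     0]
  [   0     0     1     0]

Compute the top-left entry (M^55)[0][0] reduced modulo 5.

3

(M^55)[0][0] is the top entry after applying M 55 times to the unit state (1, 0, 0, 0). Equivalently it is h_{58} for the auxiliary sequence (h_n) obeying the same recurrence with h_3 = 1 and h_i = 0 for 0 ≤ i < 3:
h_4 = 2·1 + 1·0 + 2·0 + 4·0 = 2
h_5 = 2·2 + 1·1 + 2·0 + 4·0 = 0
h_6 = 2·0 + 1·2 + 2·1 + 4·0 = 4
h_7 = 2·4 + 1·0 + 2·2 + 4·1 = 1
h_8 = 2·1 + 1·4 + 2·0 + 4·2 = 4
h_9 = 2·4 + 1·1 + 2·4 + 4·0 = 2
h_10 = 2·2 + 1·4 + 2·1 + 4·4 = 1
h_11 = 2·1 + 1·2 + 2·4 + 4·1 = 1
h_12 = 2·1 + 1·1 + 2·2 + 4·4 = 3
h_13 = 2·3 + 1·1 + 2·1 + 4·2 = 2
h_14 = 2·2 + 1·3 + 2·1 + 4·1 = 3
h_15 = 2·3 + 1·2 + 2·3 + 4·1 = 3
h_16 = 2·3 + 1·3 + 2·2 + 4·3 = 0
h_17 = 2·0 + 1·3 + 2·3 + 4·2 = 2
h_18 = 2·2 + 1·0 + 2·3 + 4·3 = 2
h_19 = 2·2 + 1·2 + 2·0 + 4·3 = 3
h_20 = 2·3 + 1·2 + 2·2 + 4·0 = 2
h_21 = 2·2 + 1·3 + 2·2 + 4·2 = 4
h_22 = 2·4 + 1·2 + 2·3 + 4·2 = 4
h_23 = 2·4 + 1·4 + 2·2 + 4·3 = 3
h_24 = 2·3 + 1·4 + 2·4 + 4·2 = 1
h_25 = 2·1 + 1·3 + 2·4 + 4·4 = 4
h_26 = 2·4 + 1·1 + 2·3 + 4·4 = 1
h_27 = 2·1 + 1·4 + 2·1 + 4·3 = 0
h_28 = 2·0 + 1·1 + 2·4 + 4·1 = 3
h_29 = 2·3 + 1·0 + 2·1 + 4·4 = 4
h_30 = 2·4 + 1·3 + 2·0 + 4·1 = 0
h_31 = 2·0 + 1·4 + 2·3 + 4·0 = 0
h_32 = 2·0 + 1·0 + 2·4 + 4·3 = 0
h_33 = 2·0 + 1·0 + 2·0 + 4·4 = 1
h_34 = 2·1 + 1·0 + 2·0 + 4·0 = 2
h_35 = 2·2 + 1·1 + 2·0 + 4·0 = 0
h_36 = 2·0 + 1·2 + 2·1 + 4·0 = 4
h_37 = 2·4 + 1·0 + 2·2 + 4·1 = 1
h_38 = 2·1 + 1·4 + 2·0 + 4·2 = 4
h_39 = 2·4 + 1·1 + 2·4 + 4·0 = 2
h_40 = 2·2 + 1·4 + 2·1 + 4·4 = 1
h_41 = 2·1 + 1·2 + 2·4 + 4·1 = 1
h_42 = 2·1 + 1·1 + 2·2 + 4·4 = 3
h_43 = 2·3 + 1·1 + 2·1 + 4·2 = 2
h_44 = 2·2 + 1·3 + 2·1 + 4·1 = 3
h_45 = 2·3 + 1·2 + 2·3 + 4·1 = 3
h_46 = 2·3 + 1·3 + 2·2 + 4·3 = 0
h_47 = 2·0 + 1·3 + 2·3 + 4·2 = 2
h_48 = 2·2 + 1·0 + 2·3 + 4·3 = 2
h_49 = 2·2 + 1·2 + 2·0 + 4·3 = 3
h_50 = 2·3 + 1·2 + 2·2 + 4·0 = 2
h_51 = 2·2 + 1·3 + 2·2 + 4·2 = 4
h_52 = 2·4 + 1·2 + 2·3 + 4·2 = 4
h_53 = 2·4 + 1·4 + 2·2 + 4·3 = 3
h_54 = 2·3 + 1·4 + 2·4 + 4·2 = 1
h_55 = 2·1 + 1·3 + 2·4 + 4·4 = 4
h_56 = 2·4 + 1·1 + 2·3 + 4·4 = 1
h_57 = 2·1 + 1·4 + 2·1 + 4·3 = 0
h_58 = 2·0 + 1·1 + 2·4 + 4·1 = 3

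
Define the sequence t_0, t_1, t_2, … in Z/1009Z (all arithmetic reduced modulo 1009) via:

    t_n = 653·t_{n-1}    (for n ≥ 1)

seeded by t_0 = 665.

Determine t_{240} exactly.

t_1 = 653·665 = 375
t_2 = 653·375 = 697
t_3 = 653·697 = 82
t_4 = 653·82 = 69
t_5 = 653·69 = 661
t_6 = 653·661 = 790
Continuing the recurrence:
  t_7 = 271;  t_8 = 388;  t_9 = 105;  t_10 = 962;  t_11 = 588;  t_12 = 544
  t_13 = 64;  t_14 = 423;  t_15 = 762;  t_16 = 149;  t_17 = 433;  t_18 = 229
  t_19 = 205;  t_20 = 677;  t_21 = 139;  t_22 = 966;  t_23 = 173;  t_24 = 970
  t_25 = 767;  t_26 = 387;  t_27 = 461;  t_28 = 351;  t_29 = 160;  t_30 = 553
  t_31 = 896;  t_32 = 877;  t_33 = 578;  t_34 = 68;  t_35 = 8;  t_36 = 179
  t_37 = 852;  t_38 = 397;  t_39 = 937;  t_40 = 407;  t_41 = 404;  t_42 = 463
  t_43 = 648;  t_44 = 373;  t_45 = 400;  t_46 = 878;  t_47 = 222;  t_48 = 679
  t_49 = 436;  t_50 = 170;  t_51 = 20;  t_52 = 952;  t_53 = 112;  t_54 = 488
  t_55 = 829;  t_56 = 513;  t_57 = 1;  t_58 = 653;  t_59 = 611;  t_60 = 428
  t_61 = 1000;  t_62 = 177;  t_63 = 555;  t_64 = 184;  t_65 = 81;  t_66 = 425
  t_67 = 50;  t_68 = 362;  t_69 = 280;  t_70 = 211;  t_71 = 559;  t_72 = 778
  t_73 = 507;  t_74 = 119;  t_75 = 14;  t_76 = 61;  t_77 = 482;  t_78 = 947
  t_79 = 883;  t_80 = 460;  t_81 = 707;  t_82 = 558;  t_83 = 125;  t_84 = 905
  t_85 = 700;  t_86 = 23;  t_87 = 893;  t_88 = 936;  t_89 = 763;  t_90 = 802
  t_91 = 35;  t_92 = 657;  t_93 = 196;  t_94 = 854;  t_95 = 694;  t_96 = 141
  t_97 = 254;  t_98 = 386;  t_99 = 817;  t_100 = 749;  t_101 = 741;  t_102 = 562
  t_103 = 719;  t_104 = 322;  t_105 = 394;  t_106 = 996;  t_107 = 592;  t_108 = 129
  t_109 = 490;  t_110 = 117;  t_111 = 726;  t_112 = 857;  t_113 = 635;  t_114 = 965
  t_115 = 529;  t_116 = 359;  t_117 = 339;  t_118 = 396;  t_119 = 284;  t_120 = 805
  t_121 = 985;  t_122 = 472;  t_123 = 471;  t_124 = 827;  t_125 = 216;  t_126 = 797
  t_127 = 806;  t_128 = 629;  t_129 = 74;  t_130 = 899;  t_131 = 818;  t_132 = 393
  t_133 = 343;  t_134 = 990;  t_135 = 710;  t_136 = 499;  t_137 = 949;  t_138 = 171
  t_139 = 673;  t_140 = 554;  t_141 = 540;  t_142 = 479;  t_143 = 1006;  t_144 = 59
  t_145 = 185;  t_146 = 734;  t_147 = 27;  t_148 = 478;  t_149 = 353;  t_150 = 457
  t_151 = 766;  t_152 = 743;  t_153 = 859;  t_154 = 932;  t_155 = 169;  t_156 = 376
  t_157 = 341;  t_158 = 693;  t_159 = 497;  t_160 = 652;  t_161 = 967;  t_162 = 826
  t_163 = 572;  t_164 = 186;  t_165 = 378;  t_166 = 638;  t_167 = 906;  t_168 = 344
  t_169 = 634;  t_170 = 312;  t_171 = 927;  t_172 = 940;  t_173 = 348;  t_174 = 219
  t_175 = 738;  t_176 = 621;  t_177 = 904;  t_178 = 47;  t_179 = 421;  t_180 = 465
  t_181 = 945;  t_182 = 586;  t_183 = 247;  t_184 = 860;  t_185 = 576;  t_186 = 780
  t_187 = 804;  t_188 = 332;  t_189 = 870;  t_190 = 43;  t_191 = 836;  t_192 = 39
  t_193 = 242;  t_194 = 622;  t_195 = 548;  t_196 = 658;  t_197 = 849;  t_198 = 456
  t_199 = 113;  t_200 = 132;  t_201 = 431;  t_202 = 941;  t_203 = 1001;  t_204 = 830
  t_205 = 157;  t_206 = 612;  t_207 = 72;  t_208 = 602;  t_209 = 605;  t_210 = 546
  t_211 = 361;  t_212 = 636;  t_213 = 609;  t_214 = 131;  t_215 = 787;  t_216 = 330
  t_217 = 573;  t_218 = 839;  t_219 = 989;  t_220 = 57;  t_221 = 897;  t_222 = 521
  t_223 = 180;  t_224 = 496;  t_225 = 1008;  t_226 = 356;  t_227 = 398;  t_228 = 581
  t_229 = 9;  t_230 = 832;  t_231 = 454;  t_232 = 825;  t_233 = 928;  t_234 = 584
  t_235 = 959;  t_236 = 647;  t_237 = 729;  t_238 = 798
t_239 = 653·798 = 450
t_240 = 653·450 = 231

231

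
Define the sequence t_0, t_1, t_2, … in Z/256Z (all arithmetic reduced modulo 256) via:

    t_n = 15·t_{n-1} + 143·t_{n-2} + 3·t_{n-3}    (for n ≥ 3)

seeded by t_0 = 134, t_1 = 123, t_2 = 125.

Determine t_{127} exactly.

t_3 = 15·125 + 143·123 + 3·134 = 154
t_4 = 15·154 + 143·125 + 3·123 = 74
t_5 = 15·74 + 143·154 + 3·125 = 211
t_6 = 15·211 + 143·74 + 3·154 = 129
t_7 = 15·129 + 143·211 + 3·74 = 74
t_8 = 15·74 + 143·129 + 3·211 = 222
Continuing the recurrence:
  t_9 = 219;  t_10 = 181;  t_11 = 138;  t_12 = 194;  t_13 = 147;  t_14 = 153
  t_15 = 90;  t_16 = 118;  t_17 = 251;  t_18 = 173;  t_19 = 186;  t_20 = 122
  t_21 = 19;  t_22 = 113;  t_23 = 170;  t_24 = 78;  t_25 = 219;  t_26 = 101
  t_27 = 42;  t_28 = 114;  t_29 = 83;  t_30 = 9;  t_31 = 58;  t_32 = 102
  t_33 = 123;  t_34 = 221;  t_35 = 218;  t_36 = 170;  t_37 = 83;  t_38 = 97
  t_39 = 10;  t_40 = 190;  t_41 = 219;  t_42 = 21;  t_43 = 202;  t_44 = 34
  t_45 = 19;  t_46 = 121;  t_47 = 26;  t_48 = 86;  t_49 = 251;  t_50 = 13
  t_51 = 250;  t_52 = 218;  t_53 = 147;  t_54 = 81;  t_55 = 106;  t_56 = 46
  t_57 = 219;  t_58 = 197;  t_59 = 106;  t_60 = 210;  t_61 = 211;  t_62 = 233
  t_63 = 250;  t_64 = 70;  t_65 = 123;  t_66 = 61;  t_67 = 26;  t_68 = 10
  t_69 = 211;  t_70 = 65;  t_71 = 202;  t_72 = 158;  t_73 = 219;  t_74 = 117
  t_75 = 10;  t_76 = 130;  t_77 = 147;  t_78 = 89;  t_79 = 218;  t_80 = 54
  t_81 = 251;  t_82 = 109;  t_83 = 58;  t_84 = 58;  t_85 = 19;  t_86 = 49
  t_87 = 42;  t_88 = 14;  t_89 = 219;  t_90 = 37;  t_91 = 170;  t_92 = 50
  t_93 = 83;  t_94 = 201;  t_95 = 186;  t_96 = 38;  t_97 = 123;  t_98 = 157
  t_99 = 90;  t_100 = 106;  t_101 = 83;  t_102 = 33;  t_103 = 138;  t_104 = 126
  t_105 = 219;  t_106 = 213;  t_107 = 74;  t_108 = 226;  t_109 = 19;  t_110 = 57
  t_111 = 154;  t_112 = 22;  t_113 = 251;  t_114 = 205;  t_115 = 122;  t_116 = 154
  t_117 = 147;  t_118 = 17;  t_119 = 234;  t_120 = 238;  t_121 = 219;  t_122 = 133
  t_123 = 234;  t_124 = 146;  t_125 = 211
t_126 = 15·211 + 143·146 + 3·234 = 169
t_127 = 15·169 + 143·211 + 3·146 = 122

122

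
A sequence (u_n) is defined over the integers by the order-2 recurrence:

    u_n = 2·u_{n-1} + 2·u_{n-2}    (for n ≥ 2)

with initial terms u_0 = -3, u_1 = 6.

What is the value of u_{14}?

1417344

u_2 = 2·6 + 2·-3 = 6
u_3 = 2·6 + 2·6 = 24
u_4 = 2·24 + 2·6 = 60
u_5 = 2·60 + 2·24 = 168
u_6 = 2·168 + 2·60 = 456
u_7 = 2·456 + 2·168 = 1248
u_8 = 2·1248 + 2·456 = 3408
u_9 = 2·3408 + 2·1248 = 9312
u_10 = 2·9312 + 2·3408 = 25440
u_11 = 2·25440 + 2·9312 = 69504
u_12 = 2·69504 + 2·25440 = 189888
u_13 = 2·189888 + 2·69504 = 518784
u_14 = 2·518784 + 2·189888 = 1417344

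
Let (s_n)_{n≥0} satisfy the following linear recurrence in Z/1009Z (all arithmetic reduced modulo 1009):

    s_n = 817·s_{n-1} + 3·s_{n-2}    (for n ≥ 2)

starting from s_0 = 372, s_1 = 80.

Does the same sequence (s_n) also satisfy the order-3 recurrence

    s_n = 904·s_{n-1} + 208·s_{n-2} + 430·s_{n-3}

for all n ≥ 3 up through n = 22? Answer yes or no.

no

Terms s_0..s_22: 372, 80, 891, 698, 836, 1004, 441, 69, 183, 386, 94, 263, 236, 882, 876, 939, 933, 256, 61, 155, 693, 597, 463
n=3: candidate gives 307, actual s_3 = 698 ✗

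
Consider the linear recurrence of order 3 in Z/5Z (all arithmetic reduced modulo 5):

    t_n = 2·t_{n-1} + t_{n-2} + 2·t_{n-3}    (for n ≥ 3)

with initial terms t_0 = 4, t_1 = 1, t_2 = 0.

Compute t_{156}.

t_3 = 2·0 + 1·1 + 2·4 = 4
t_4 = 2·4 + 1·0 + 2·1 = 0
t_5 = 2·0 + 1·4 + 2·0 = 4
t_6 = 2·4 + 1·0 + 2·4 = 1
t_7 = 2·1 + 1·4 + 2·0 = 1
t_8 = 2·1 + 1·1 + 2·4 = 1
t_9 = 2·1 + 1·1 + 2·1 = 0
t_10 = 2·0 + 1·1 + 2·1 = 3
t_11 = 2·3 + 1·0 + 2·1 = 3
t_12 = 2·3 + 1·3 + 2·0 = 4
t_13 = 2·4 + 1·3 + 2·3 = 2
t_14 = 2·2 + 1·4 + 2·3 = 4
t_15 = 2·4 + 1·2 + 2·4 = 3
t_16 = 2·3 + 1·4 + 2·2 = 4
t_17 = 2·4 + 1·3 + 2·4 = 4
t_18 = 2·4 + 1·4 + 2·3 = 3
t_19 = 2·3 + 1·4 + 2·4 = 3
t_20 = 2·3 + 1·3 + 2·4 = 2
t_21 = 2·2 + 1·3 + 2·3 = 3
t_22 = 2·3 + 1·2 + 2·3 = 4
t_23 = 2·4 + 1·3 + 2·2 = 0
t_24 = 2·0 + 1·4 + 2·3 = 0
t_25 = 2·0 + 1·0 + 2·4 = 3
t_26 = 2·3 + 1·0 + 2·0 = 1
t_27 = 2·1 + 1·3 + 2·0 = 0
t_28 = 2·0 + 1·1 + 2·3 = 2
t_29 = 2·2 + 1·0 + 2·1 = 1
t_30 = 2·1 + 1·2 + 2·0 = 4
t_31 = 2·4 + 1·1 + 2·2 = 3
t_32 = 2·3 + 1·4 + 2·1 = 2
t_33 = 2·2 + 1·3 + 2·4 = 0
t_34 = 2·0 + 1·2 + 2·3 = 3
t_35 = 2·3 + 1·0 + 2·2 = 0
t_36 = 2·0 + 1·3 + 2·0 = 3
t_37 = 2·3 + 1·0 + 2·3 = 2
t_38 = 2·2 + 1·3 + 2·0 = 2
t_39 = 2·2 + 1·2 + 2·3 = 2
t_40 = 2·2 + 1·2 + 2·2 = 0
t_41 = 2·0 + 1·2 + 2·2 = 1
t_42 = 2·1 + 1·0 + 2·2 = 1
t_43 = 2·1 + 1·1 + 2·0 = 3
t_44 = 2·3 + 1·1 + 2·1 = 4
t_45 = 2·4 + 1·3 + 2·1 = 3
t_46 = 2·3 + 1·4 + 2·3 = 1
t_47 = 2·1 + 1·3 + 2·4 = 3
t_48 = 2·3 + 1·1 + 2·3 = 3
t_49 = 2·3 + 1·3 + 2·1 = 1
t_50 = 2·1 + 1·3 + 2·3 = 1
t_51 = 2·1 + 1·1 + 2·3 = 4
t_52 = 2·4 + 1·1 + 2·1 = 1
t_53 = 2·1 + 1·4 + 2·1 = 3
t_54 = 2·3 + 1·1 + 2·4 = 0
t_55 = 2·0 + 1·3 + 2·1 = 0
t_56 = 2·0 + 1·0 + 2·3 = 1
t_57 = 2·1 + 1·0 + 2·0 = 2
t_58 = 2·2 + 1·1 + 2·0 = 0
t_59 = 2·0 + 1·2 + 2·1 = 4
t_60 = 2·4 + 1·0 + 2·2 = 2
t_61 = 2·2 + 1·4 + 2·0 = 3
t_62 = 2·3 + 1·2 + 2·4 = 1
t_63 = 2·1 + 1·3 + 2·2 = 4
t_64 = 2·4 + 1·1 + 2·3 = 0
t_65 = 2·0 + 1·4 + 2·1 = 1
t_66 = 2·1 + 1·0 + 2·4 = 0
t_67 = 2·0 + 1·1 + 2·0 = 1
t_68 = 2·1 + 1·0 + 2·1 = 4
t_69 = 2·4 + 1·1 + 2·0 = 4
t_70 = 2·4 + 1·4 + 2·1 = 4
t_71 = 2·4 + 1·4 + 2·4 = 0
t_72 = 2·0 + 1·4 + 2·4 = 2
t_73 = 2·2 + 1·0 + 2·4 = 2
t_74 = 2·2 + 1·2 + 2·0 = 1
t_75 = 2·1 + 1·2 + 2·2 = 3
t_76 = 2·3 + 1·1 + 2·2 = 1
t_77 = 2·1 + 1·3 + 2·1 = 2
t_78 = 2·2 + 1·1 + 2·3 = 1
t_79 = 2·1 + 1·2 + 2·1 = 1
t_80 = 2·1 + 1·1 + 2·2 = 2
t_81 = 2·2 + 1·1 + 2·1 = 2
t_82 = 2·2 + 1·2 + 2·1 = 3
t_83 = 2·3 + 1·2 + 2·2 = 2
t_84 = 2·2 + 1·3 + 2·2 = 1
t_85 = 2·1 + 1·2 + 2·3 = 0
t_86 = 2·0 + 1·1 + 2·2 = 0
t_87 = 2·0 + 1·0 + 2·1 = 2
t_88 = 2·2 + 1·0 + 2·0 = 4
t_89 = 2·4 + 1·2 + 2·0 = 0
t_90 = 2·0 + 1·4 + 2·2 = 3
t_91 = 2·3 + 1·0 + 2·4 = 4
t_92 = 2·4 + 1·3 + 2·0 = 1
t_93 = 2·1 + 1·4 + 2·3 = 2
t_94 = 2·2 + 1·1 + 2·4 = 3
t_95 = 2·3 + 1·2 + 2·1 = 0
t_96 = 2·0 + 1·3 + 2·2 = 2
t_97 = 2·2 + 1·0 + 2·3 = 0
t_98 = 2·0 + 1·2 + 2·0 = 2
t_99 = 2·2 + 1·0 + 2·2 = 3
t_100 = 2·3 + 1·2 + 2·0 = 3
t_101 = 2·3 + 1·3 + 2·2 = 3
t_102 = 2·3 + 1·3 + 2·3 = 0
t_103 = 2·0 + 1·3 + 2·3 = 4
t_104 = 2·4 + 1·0 + 2·3 = 4
t_105 = 2·4 + 1·4 + 2·0 = 2
t_106 = 2·2 + 1·4 + 2·4 = 1
t_107 = 2·1 + 1·2 + 2·4 = 2
t_108 = 2·2 + 1·1 + 2·2 = 4
t_109 = 2·4 + 1·2 + 2·1 = 2
t_110 = 2·2 + 1·4 + 2·2 = 2
t_111 = 2·2 + 1·2 + 2·4 = 4
t_112 = 2·4 + 1·2 + 2·2 = 4
t_113 = 2·4 + 1·4 + 2·2 = 1
t_114 = 2·1 + 1·4 + 2·4 = 4
t_115 = 2·4 + 1·1 + 2·4 = 2
t_116 = 2·2 + 1·4 + 2·1 = 0
t_117 = 2·0 + 1·2 + 2·4 = 0
t_118 = 2·0 + 1·0 + 2·2 = 4
t_119 = 2·4 + 1·0 + 2·0 = 3
t_120 = 2·3 + 1·4 + 2·0 = 0
t_121 = 2·0 + 1·3 + 2·4 = 1
t_122 = 2·1 + 1·0 + 2·3 = 3
t_123 = 2·3 + 1·1 + 2·0 = 2
t_124 = 2·2 + 1·3 + 2·1 = 4
t_125 = 2·4 + 1·2 + 2·3 = 1
t_126 = 2·1 + 1·4 + 2·2 = 0
t_127 = 2·0 + 1·1 + 2·4 = 4
t_128 = 2·4 + 1·0 + 2·1 = 0
t_129 = 2·0 + 1·4 + 2·0 = 4
t_130 = 2·4 + 1·0 + 2·4 = 1
t_131 = 2·1 + 1·4 + 2·0 = 1
t_132 = 2·1 + 1·1 + 2·4 = 1
t_133 = 2·1 + 1·1 + 2·1 = 0
t_134 = 2·0 + 1·1 + 2·1 = 3
t_135 = 2·3 + 1·0 + 2·1 = 3
t_136 = 2·3 + 1·3 + 2·0 = 4
t_137 = 2·4 + 1·3 + 2·3 = 2
t_138 = 2·2 + 1·4 + 2·3 = 4
t_139 = 2·4 + 1·2 + 2·4 = 3
t_140 = 2·3 + 1·4 + 2·2 = 4
t_141 = 2·4 + 1·3 + 2·4 = 4
t_142 = 2·4 + 1·4 + 2·3 = 3
t_143 = 2·3 + 1·4 + 2·4 = 3
t_144 = 2·3 + 1·3 + 2·4 = 2
t_145 = 2·2 + 1·3 + 2·3 = 3
t_146 = 2·3 + 1·2 + 2·3 = 4
t_147 = 2·4 + 1·3 + 2·2 = 0
t_148 = 2·0 + 1·4 + 2·3 = 0
t_149 = 2·0 + 1·0 + 2·4 = 3
t_150 = 2·3 + 1·0 + 2·0 = 1
t_151 = 2·1 + 1·3 + 2·0 = 0
t_152 = 2·0 + 1·1 + 2·3 = 2
t_153 = 2·2 + 1·0 + 2·1 = 1
t_154 = 2·1 + 1·2 + 2·0 = 4
t_155 = 2·4 + 1·1 + 2·2 = 3
t_156 = 2·3 + 1·4 + 2·1 = 2

2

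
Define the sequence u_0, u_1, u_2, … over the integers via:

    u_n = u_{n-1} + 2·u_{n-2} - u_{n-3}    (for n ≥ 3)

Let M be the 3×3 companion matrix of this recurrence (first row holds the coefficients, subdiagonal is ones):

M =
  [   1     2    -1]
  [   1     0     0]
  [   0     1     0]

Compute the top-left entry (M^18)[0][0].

(M^18)[0][0] is the top entry after applying M 18 times to the unit state (1, 0, 0). Equivalently it is h_{20} for the auxiliary sequence (h_n) obeying the same recurrence with h_2 = 1 and h_i = 0 for 0 ≤ i < 2:
h_3 = 1·1 + 2·0 + -1·0 = 1
h_4 = 1·1 + 2·1 + -1·0 = 3
h_5 = 1·3 + 2·1 + -1·1 = 4
h_6 = 1·4 + 2·3 + -1·1 = 9
h_7 = 1·9 + 2·4 + -1·3 = 14
h_8 = 1·14 + 2·9 + -1·4 = 28
h_9 = 1·28 + 2·14 + -1·9 = 47
h_10 = 1·47 + 2·28 + -1·14 = 89
h_11 = 1·89 + 2·47 + -1·28 = 155
h_12 = 1·155 + 2·89 + -1·47 = 286
h_13 = 1·286 + 2·155 + -1·89 = 507
h_14 = 1·507 + 2·286 + -1·155 = 924
h_15 = 1·924 + 2·507 + -1·286 = 1652
h_16 = 1·1652 + 2·924 + -1·507 = 2993
h_17 = 1·2993 + 2·1652 + -1·924 = 5373
h_18 = 1·5373 + 2·2993 + -1·1652 = 9707
h_19 = 1·9707 + 2·5373 + -1·2993 = 17460
h_20 = 1·17460 + 2·9707 + -1·5373 = 31501

31501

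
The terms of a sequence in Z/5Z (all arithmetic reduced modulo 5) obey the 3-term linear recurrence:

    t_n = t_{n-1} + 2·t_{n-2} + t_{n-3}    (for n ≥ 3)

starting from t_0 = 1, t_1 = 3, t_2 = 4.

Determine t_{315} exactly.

3

t_3 = 1·4 + 2·3 + 1·1 = 1
t_4 = 1·1 + 2·4 + 1·3 = 2
t_5 = 1·2 + 2·1 + 1·4 = 3
t_6 = 1·3 + 2·2 + 1·1 = 3
t_7 = 1·3 + 2·3 + 1·2 = 1
t_8 = 1·1 + 2·3 + 1·3 = 0
t_9 = 1·0 + 2·1 + 1·3 = 0
t_10 = 1·0 + 2·0 + 1·1 = 1
t_11 = 1·1 + 2·0 + 1·0 = 1
t_12 = 1·1 + 2·1 + 1·0 = 3
t_13 = 1·3 + 2·1 + 1·1 = 1
t_14 = 1·1 + 2·3 + 1·1 = 3
t_15 = 1·3 + 2·1 + 1·3 = 3
t_16 = 1·3 + 2·3 + 1·1 = 0
t_17 = 1·0 + 2·3 + 1·3 = 4
t_18 = 1·4 + 2·0 + 1·3 = 2
t_19 = 1·2 + 2·4 + 1·0 = 0
t_20 = 1·0 + 2·2 + 1·4 = 3
t_21 = 1·3 + 2·0 + 1·2 = 0
t_22 = 1·0 + 2·3 + 1·0 = 1
t_23 = 1·1 + 2·0 + 1·3 = 4
t_24 = 1·4 + 2·1 + 1·0 = 1
t_25 = 1·1 + 2·4 + 1·1 = 0
t_26 = 1·0 + 2·1 + 1·4 = 1
t_27 = 1·1 + 2·0 + 1·1 = 2
t_28 = 1·2 + 2·1 + 1·0 = 4
t_29 = 1·4 + 2·2 + 1·1 = 4
t_30 = 1·4 + 2·4 + 1·2 = 4
t_31 = 1·4 + 2·4 + 1·4 = 1
t_32 = 1·1 + 2·4 + 1·4 = 3
t_33 = 1·3 + 2·1 + 1·4 = 4
(t_31, t_32, t_33) = (1, 3, 4) = (t_0, t_1, t_2), so the sequence has period 31.
315 ≡ 5 (mod 31), hence t_315 = t_5 = 3.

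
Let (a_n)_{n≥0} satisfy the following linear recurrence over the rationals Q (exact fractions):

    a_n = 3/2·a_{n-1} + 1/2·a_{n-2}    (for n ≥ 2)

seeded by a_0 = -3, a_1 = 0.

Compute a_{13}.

a_2 = 3/2·0 + 1/2·-3 = -3/2
a_3 = 3/2·-3/2 + 1/2·0 = -9/4
a_4 = 3/2·-9/4 + 1/2·-3/2 = -33/8
a_5 = 3/2·-33/8 + 1/2·-9/4 = -117/16
a_6 = 3/2·-117/16 + 1/2·-33/8 = -417/32
a_7 = 3/2·-417/32 + 1/2·-117/16 = -1485/64
a_8 = 3/2·-1485/64 + 1/2·-417/32 = -5289/128
a_9 = 3/2·-5289/128 + 1/2·-1485/64 = -18837/256
a_10 = 3/2·-18837/256 + 1/2·-5289/128 = -67089/512
a_11 = 3/2·-67089/512 + 1/2·-18837/256 = -238941/1024
a_12 = 3/2·-238941/1024 + 1/2·-67089/512 = -851001/2048
a_13 = 3/2·-851001/2048 + 1/2·-238941/1024 = -3030885/4096

-3030885/4096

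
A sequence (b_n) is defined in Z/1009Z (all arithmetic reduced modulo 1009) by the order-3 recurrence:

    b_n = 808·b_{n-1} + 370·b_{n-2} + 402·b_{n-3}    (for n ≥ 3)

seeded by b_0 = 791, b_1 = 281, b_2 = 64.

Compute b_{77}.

b_3 = 808·64 + 370·281 + 402·791 = 443
b_4 = 808·443 + 370·64 + 402·281 = 176
b_5 = 808·176 + 370·443 + 402·64 = 894
b_6 = 808·894 + 370·176 + 402·443 = 954
b_7 = 808·954 + 370·894 + 402·176 = 915
b_8 = 808·915 + 370·954 + 402·894 = 746
b_9 = 808·746 + 370·915 + 402·954 = 9
b_10 = 808·9 + 370·746 + 402·915 = 317
b_11 = 808·317 + 370·9 + 402·746 = 372
b_12 = 808·372 + 370·317 + 402·9 = 731
b_13 = 808·731 + 370·372 + 402·317 = 90
b_14 = 808·90 + 370·731 + 402·372 = 342
b_15 = 808·342 + 370·90 + 402·731 = 116
b_16 = 808·116 + 370·342 + 402·90 = 162
b_17 = 808·162 + 370·116 + 402·342 = 528
b_18 = 808·528 + 370·162 + 402·116 = 444
b_19 = 808·444 + 370·528 + 402·162 = 719
b_20 = 808·719 + 370·444 + 402·528 = 956
b_21 = 808·956 + 370·719 + 402·444 = 112
b_22 = 808·112 + 370·956 + 402·719 = 720
b_23 = 808·720 + 370·112 + 402·956 = 530
b_24 = 808·530 + 370·720 + 402·112 = 67
b_25 = 808·67 + 370·530 + 402·720 = 870
b_26 = 808·870 + 370·67 + 402·530 = 422
b_27 = 808·422 + 370·870 + 402·67 = 663
b_28 = 808·663 + 370·422 + 402·870 = 296
b_29 = 808·296 + 370·663 + 402·422 = 290
b_30 = 808·290 + 370·296 + 402·663 = 930
b_31 = 808·930 + 370·290 + 402·296 = 11
b_32 = 808·11 + 370·930 + 402·290 = 383
b_33 = 808·383 + 370·11 + 402·930 = 265
b_34 = 808·265 + 370·383 + 402·11 = 39
b_35 = 808·39 + 370·265 + 402·383 = 1008
b_36 = 808·1008 + 370·39 + 402·265 = 81
b_37 = 808·81 + 370·1008 + 402·39 = 36
b_38 = 808·36 + 370·81 + 402·1008 = 134
b_39 = 808·134 + 370·36 + 402·81 = 786
b_40 = 808·786 + 370·134 + 402·36 = 912
b_41 = 808·912 + 370·786 + 402·134 = 945
b_42 = 808·945 + 370·912 + 402·786 = 336
b_43 = 808·336 + 370·945 + 402·912 = 960
b_44 = 808·960 + 370·336 + 402·945 = 478
b_45 = 808·478 + 370·960 + 402·336 = 684
b_46 = 808·684 + 370·478 + 402·960 = 507
b_47 = 808·507 + 370·684 + 402·478 = 269
b_48 = 808·269 + 370·507 + 402·684 = 853
b_49 = 808·853 + 370·269 + 402·507 = 721
b_50 = 808·721 + 370·853 + 402·269 = 343
b_51 = 808·343 + 370·721 + 402·853 = 918
b_52 = 808·918 + 370·343 + 402·721 = 164
b_53 = 808·164 + 370·918 + 402·343 = 622
b_54 = 808·622 + 370·164 + 402·918 = 985
b_55 = 808·985 + 370·622 + 402·164 = 210
b_56 = 808·210 + 370·985 + 402·622 = 181
b_57 = 808·181 + 370·210 + 402·985 = 392
b_58 = 808·392 + 370·181 + 402·210 = 959
b_59 = 808·959 + 370·392 + 402·181 = 827
b_60 = 808·827 + 370·959 + 402·392 = 100
b_61 = 808·100 + 370·827 + 402·959 = 423
b_62 = 808·423 + 370·100 + 402·827 = 902
b_63 = 808·902 + 370·423 + 402·100 = 273
b_64 = 808·273 + 370·902 + 402·423 = 917
b_65 = 808·917 + 370·273 + 402·902 = 813
b_66 = 808·813 + 370·917 + 402·273 = 76
b_67 = 808·76 + 370·813 + 402·917 = 336
b_68 = 808·336 + 370·76 + 402·813 = 854
b_69 = 808·854 + 370·336 + 402·76 = 371
b_70 = 808·371 + 370·854 + 402·336 = 124
b_71 = 808·124 + 370·371 + 402·854 = 595
b_72 = 808·595 + 370·124 + 402·371 = 761
b_73 = 808·761 + 370·595 + 402·124 = 1002
b_74 = 808·1002 + 370·761 + 402·595 = 514
b_75 = 808·514 + 370·1002 + 402·761 = 236
b_76 = 808·236 + 370·514 + 402·1002 = 688
b_77 = 808·688 + 370·236 + 402·514 = 274

274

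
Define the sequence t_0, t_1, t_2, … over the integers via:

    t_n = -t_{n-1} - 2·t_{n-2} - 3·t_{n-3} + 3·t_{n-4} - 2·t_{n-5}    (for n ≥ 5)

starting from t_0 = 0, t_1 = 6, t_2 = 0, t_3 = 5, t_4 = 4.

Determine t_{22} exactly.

-148138

t_5 = -1·4 + -2·5 + -3·0 + 3·6 + -2·0 = 4
t_6 = -1·4 + -2·4 + -3·5 + 3·0 + -2·6 = -39
t_7 = -1·-39 + -2·4 + -3·4 + 3·5 + -2·0 = 34
t_8 = -1·34 + -2·-39 + -3·4 + 3·4 + -2·5 = 34
t_9 = -1·34 + -2·34 + -3·-39 + 3·4 + -2·4 = 19
t_10 = -1·19 + -2·34 + -3·34 + 3·-39 + -2·4 = -314
t_11 = -1·-314 + -2·19 + -3·34 + 3·34 + -2·-39 = 354
t_12 = -1·354 + -2·-314 + -3·19 + 3·34 + -2·34 = 251
t_13 = -1·251 + -2·354 + -3·-314 + 3·19 + -2·34 = -28
t_14 = -1·-28 + -2·251 + -3·354 + 3·-314 + -2·19 = -2516
t_15 = -1·-2516 + -2·-28 + -3·251 + 3·354 + -2·-314 = 3509
t_16 = -1·3509 + -2·-2516 + -3·-28 + 3·251 + -2·354 = 1652
t_17 = -1·1652 + -2·3509 + -3·-2516 + 3·-28 + -2·251 = -1708
t_18 = -1·-1708 + -2·1652 + -3·3509 + 3·-2516 + -2·-28 = -19615
t_19 = -1·-19615 + -2·-1708 + -3·1652 + 3·3509 + -2·-2516 = 33634
t_20 = -1·33634 + -2·-19615 + -3·-1708 + 3·1652 + -2·3509 = 8658
t_21 = -1·8658 + -2·33634 + -3·-19615 + 3·-1708 + -2·1652 = -25509
t_22 = -1·-25509 + -2·8658 + -3·33634 + 3·-19615 + -2·-1708 = -148138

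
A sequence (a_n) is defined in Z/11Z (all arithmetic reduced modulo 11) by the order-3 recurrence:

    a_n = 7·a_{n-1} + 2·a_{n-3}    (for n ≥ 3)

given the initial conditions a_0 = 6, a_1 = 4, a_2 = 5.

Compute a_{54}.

a_3 = 7·5 + 0·4 + 2·6 = 3
a_4 = 7·3 + 0·5 + 2·4 = 7
a_5 = 7·7 + 0·3 + 2·5 = 4
a_6 = 7·4 + 0·7 + 2·3 = 1
a_7 = 7·1 + 0·4 + 2·7 = 10
a_8 = 7·10 + 0·1 + 2·4 = 1
a_9 = 7·1 + 0·10 + 2·1 = 9
a_10 = 7·9 + 0·1 + 2·10 = 6
a_11 = 7·6 + 0·9 + 2·1 = 0
a_12 = 7·0 + 0·6 + 2·9 = 7
a_13 = 7·7 + 0·0 + 2·6 = 6
a_14 = 7·6 + 0·7 + 2·0 = 9
a_15 = 7·9 + 0·6 + 2·7 = 0
a_16 = 7·0 + 0·9 + 2·6 = 1
a_17 = 7·1 + 0·0 + 2·9 = 3
a_18 = 7·3 + 0·1 + 2·0 = 10
a_19 = 7·10 + 0·3 + 2·1 = 6
a_20 = 7·6 + 0·10 + 2·3 = 4
a_21 = 7·4 + 0·6 + 2·10 = 4
a_22 = 7·4 + 0·4 + 2·6 = 7
a_23 = 7·7 + 0·4 + 2·4 = 2
a_24 = 7·2 + 0·7 + 2·4 = 0
a_25 = 7·0 + 0·2 + 2·7 = 3
a_26 = 7·3 + 0·0 + 2·2 = 3
a_27 = 7·3 + 0·3 + 2·0 = 10
a_28 = 7·10 + 0·3 + 2·3 = 10
a_29 = 7·10 + 0·10 + 2·3 = 10
a_30 = 7·10 + 0·10 + 2·10 = 2
a_31 = 7·2 + 0·10 + 2·10 = 1
a_32 = 7·1 + 0·2 + 2·10 = 5
a_33 = 7·5 + 0·1 + 2·2 = 6
a_34 = 7·6 + 0·5 + 2·1 = 0
a_35 = 7·0 + 0·6 + 2·5 = 10
a_36 = 7·10 + 0·0 + 2·6 = 5
a_37 = 7·5 + 0·10 + 2·0 = 2
a_38 = 7·2 + 0·5 + 2·10 = 1
a_39 = 7·1 + 0·2 + 2·5 = 6
a_40 = 7·6 + 0·1 + 2·2 = 2
a_41 = 7·2 + 0·6 + 2·1 = 5
a_42 = 7·5 + 0·2 + 2·6 = 3
a_43 = 7·3 + 0·5 + 2·2 = 3
a_44 = 7·3 + 0·3 + 2·5 = 9
a_45 = 7·9 + 0·3 + 2·3 = 3
a_46 = 7·3 + 0·9 + 2·3 = 5
a_47 = 7·5 + 0·3 + 2·9 = 9
a_48 = 7·9 + 0·5 + 2·3 = 3
a_49 = 7·3 + 0·9 + 2·5 = 9
a_50 = 7·9 + 0·3 + 2·9 = 4
a_51 = 7·4 + 0·9 + 2·3 = 1
a_52 = 7·1 + 0·4 + 2·9 = 3
a_53 = 7·3 + 0·1 + 2·4 = 7
a_54 = 7·7 + 0·3 + 2·1 = 7

7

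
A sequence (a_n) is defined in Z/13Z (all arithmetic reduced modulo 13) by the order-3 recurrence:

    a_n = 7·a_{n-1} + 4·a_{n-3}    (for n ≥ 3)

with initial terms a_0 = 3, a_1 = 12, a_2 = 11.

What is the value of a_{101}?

12

a_3 = 7·11 + 0·12 + 4·3 = 11
a_4 = 7·11 + 0·11 + 4·12 = 8
a_5 = 7·8 + 0·11 + 4·11 = 9
a_6 = 7·9 + 0·8 + 4·11 = 3
a_7 = 7·3 + 0·9 + 4·8 = 1
a_8 = 7·1 + 0·3 + 4·9 = 4
a_9 = 7·4 + 0·1 + 4·3 = 1
a_10 = 7·1 + 0·4 + 4·1 = 11
a_11 = 7·11 + 0·1 + 4·4 = 2
a_12 = 7·2 + 0·11 + 4·1 = 5
a_13 = 7·5 + 0·2 + 4·11 = 1
a_14 = 7·1 + 0·5 + 4·2 = 2
a_15 = 7·2 + 0·1 + 4·5 = 8
a_16 = 7·8 + 0·2 + 4·1 = 8
a_17 = 7·8 + 0·8 + 4·2 = 12
a_18 = 7·12 + 0·8 + 4·8 = 12
a_19 = 7·12 + 0·12 + 4·8 = 12
a_20 = 7·12 + 0·12 + 4·12 = 2
a_21 = 7·2 + 0·12 + 4·12 = 10
a_22 = 7·10 + 0·2 + 4·12 = 1
a_23 = 7·1 + 0·10 + 4·2 = 2
a_24 = 7·2 + 0·1 + 4·10 = 2
a_25 = 7·2 + 0·2 + 4·1 = 5
a_26 = 7·5 + 0·2 + 4·2 = 4
a_27 = 7·4 + 0·5 + 4·2 = 10
a_28 = 7·10 + 0·4 + 4·5 = 12
a_29 = 7·12 + 0·10 + 4·4 = 9
a_30 = 7·9 + 0·12 + 4·10 = 12
a_31 = 7·12 + 0·9 + 4·12 = 2
a_32 = 7·2 + 0·12 + 4·9 = 11
a_33 = 7·11 + 0·2 + 4·12 = 8
a_34 = 7·8 + 0·11 + 4·2 = 12
a_35 = 7·12 + 0·8 + 4·11 = 11
a_36 = 7·11 + 0·12 + 4·8 = 5
a_37 = 7·5 + 0·11 + 4·12 = 5
a_38 = 7·5 + 0·5 + 4·11 = 1
a_39 = 7·1 + 0·5 + 4·5 = 1
a_40 = 7·1 + 0·1 + 4·5 = 1
a_41 = 7·1 + 0·1 + 4·1 = 11
a_42 = 7·11 + 0·1 + 4·1 = 3
a_43 = 7·3 + 0·11 + 4·1 = 12
a_44 = 7·12 + 0·3 + 4·11 = 11
(a_42, a_43, a_44) = (3, 12, 11) = (a_0, a_1, a_2), so the sequence has period 42.
101 ≡ 17 (mod 42), hence a_101 = a_17 = 12.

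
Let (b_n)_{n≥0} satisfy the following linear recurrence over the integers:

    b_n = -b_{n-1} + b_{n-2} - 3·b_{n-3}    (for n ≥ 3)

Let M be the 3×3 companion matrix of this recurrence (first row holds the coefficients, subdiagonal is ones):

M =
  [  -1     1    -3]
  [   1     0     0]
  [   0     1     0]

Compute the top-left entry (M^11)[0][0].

-2226

(M^11)[0][0] is the top entry after applying M 11 times to the unit state (1, 0, 0). Equivalently it is h_{13} for the auxiliary sequence (h_n) obeying the same recurrence with h_2 = 1 and h_i = 0 for 0 ≤ i < 2:
h_3 = -1·1 + 1·0 + -3·0 = -1
h_4 = -1·-1 + 1·1 + -3·0 = 2
h_5 = -1·2 + 1·-1 + -3·1 = -6
h_6 = -1·-6 + 1·2 + -3·-1 = 11
h_7 = -1·11 + 1·-6 + -3·2 = -23
h_8 = -1·-23 + 1·11 + -3·-6 = 52
h_9 = -1·52 + 1·-23 + -3·11 = -108
h_10 = -1·-108 + 1·52 + -3·-23 = 229
h_11 = -1·229 + 1·-108 + -3·52 = -493
h_12 = -1·-493 + 1·229 + -3·-108 = 1046
h_13 = -1·1046 + 1·-493 + -3·229 = -2226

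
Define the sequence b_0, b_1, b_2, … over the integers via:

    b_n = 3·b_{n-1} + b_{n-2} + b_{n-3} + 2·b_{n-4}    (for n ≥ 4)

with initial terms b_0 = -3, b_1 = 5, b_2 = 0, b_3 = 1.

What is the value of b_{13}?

295485

b_4 = 3·1 + 1·0 + 1·5 + 2·-3 = 2
b_5 = 3·2 + 1·1 + 1·0 + 2·5 = 17
b_6 = 3·17 + 1·2 + 1·1 + 2·0 = 54
b_7 = 3·54 + 1·17 + 1·2 + 2·1 = 183
b_8 = 3·183 + 1·54 + 1·17 + 2·2 = 624
b_9 = 3·624 + 1·183 + 1·54 + 2·17 = 2143
b_10 = 3·2143 + 1·624 + 1·183 + 2·54 = 7344
b_11 = 3·7344 + 1·2143 + 1·624 + 2·183 = 25165
b_12 = 3·25165 + 1·7344 + 1·2143 + 2·624 = 86230
b_13 = 3·86230 + 1·25165 + 1·7344 + 2·2143 = 295485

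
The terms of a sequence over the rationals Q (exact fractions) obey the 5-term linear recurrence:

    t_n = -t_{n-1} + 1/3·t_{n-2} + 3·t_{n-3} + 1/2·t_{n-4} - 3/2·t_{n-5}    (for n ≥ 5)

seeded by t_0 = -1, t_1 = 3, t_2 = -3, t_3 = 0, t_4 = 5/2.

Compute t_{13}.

-86731/648

t_5 = -1·5/2 + 1/3·0 + 3·-3 + 1/2·3 + -3/2·-1 = -17/2
t_6 = -1·-17/2 + 1/3·5/2 + 3·0 + 1/2·-3 + -3/2·3 = 10/3
t_7 = -1·10/3 + 1/3·-17/2 + 3·5/2 + 1/2·0 + -3/2·-3 = 35/6
t_8 = -1·35/6 + 1/3·10/3 + 3·-17/2 + 1/2·5/2 + -3/2·0 = -1043/36
t_9 = -1·-1043/36 + 1/3·35/6 + 3·10/3 + 1/2·-17/2 + -3/2·5/2 = 395/12
t_10 = -1·395/12 + 1/3·-1043/36 + 3·35/6 + 1/2·10/3 + -3/2·-17/2 = -1151/108
t_11 = -1·-1151/108 + 1/3·395/12 + 3·-1043/36 + 1/2·35/6 + -3/2·10/3 = -1819/27
t_12 = -1·-1819/27 + 1/3·-1151/108 + 3·395/12 + 1/2·-1043/36 + -3/2·35/6 = 90287/648
t_13 = -1·90287/648 + 1/3·-1819/27 + 3·-1151/108 + 1/2·395/12 + -3/2·-1043/36 = -86731/648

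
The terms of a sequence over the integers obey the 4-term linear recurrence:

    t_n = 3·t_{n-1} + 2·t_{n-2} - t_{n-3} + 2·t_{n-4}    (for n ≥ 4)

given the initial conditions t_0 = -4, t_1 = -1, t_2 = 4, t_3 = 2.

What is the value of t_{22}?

t_4 = 3·2 + 2·4 + -1·-1 + 2·-4 = 7
t_5 = 3·7 + 2·2 + -1·4 + 2·-1 = 19
t_6 = 3·19 + 2·7 + -1·2 + 2·4 = 77
t_7 = 3·77 + 2·19 + -1·7 + 2·2 = 266
t_8 = 3·266 + 2·77 + -1·19 + 2·7 = 947
t_9 = 3·947 + 2·266 + -1·77 + 2·19 = 3334
t_10 = 3·3334 + 2·947 + -1·266 + 2·77 = 11784
t_11 = 3·11784 + 2·3334 + -1·947 + 2·266 = 41605
t_12 = 3·41605 + 2·11784 + -1·3334 + 2·947 = 146943
t_13 = 3·146943 + 2·41605 + -1·11784 + 2·3334 = 518923
t_14 = 3·518923 + 2·146943 + -1·41605 + 2·11784 = 1832618
t_15 = 3·1832618 + 2·518923 + -1·146943 + 2·41605 = 6471967
t_16 = 3·6471967 + 2·1832618 + -1·518923 + 2·146943 = 22856100
t_17 = 3·22856100 + 2·6471967 + -1·1832618 + 2·518923 = 80717462
t_18 = 3·80717462 + 2·22856100 + -1·6471967 + 2·1832618 = 285057855
t_19 = 3·285057855 + 2·80717462 + -1·22856100 + 2·6471967 = 1006696323
t_20 = 3·1006696323 + 2·285057855 + -1·80717462 + 2·22856100 = 3555199417
t_21 = 3·3555199417 + 2·1006696323 + -1·285057855 + 2·80717462 = 12555367966
t_22 = 3·12555367966 + 2·3555199417 + -1·1006696323 + 2·285057855 = 44339922119

44339922119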